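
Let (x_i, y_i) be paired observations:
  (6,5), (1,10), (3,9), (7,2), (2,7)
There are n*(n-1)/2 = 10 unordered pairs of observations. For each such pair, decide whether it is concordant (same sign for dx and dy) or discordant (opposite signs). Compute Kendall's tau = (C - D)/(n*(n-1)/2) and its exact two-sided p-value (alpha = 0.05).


Step 1: Enumerate the 10 unordered pairs (i,j) with i<j and classify each by sign(x_j-x_i) * sign(y_j-y_i).
  (1,2):dx=-5,dy=+5->D; (1,3):dx=-3,dy=+4->D; (1,4):dx=+1,dy=-3->D; (1,5):dx=-4,dy=+2->D
  (2,3):dx=+2,dy=-1->D; (2,4):dx=+6,dy=-8->D; (2,5):dx=+1,dy=-3->D; (3,4):dx=+4,dy=-7->D
  (3,5):dx=-1,dy=-2->C; (4,5):dx=-5,dy=+5->D
Step 2: C = 1, D = 9, total pairs = 10.
Step 3: tau = (C - D)/(n(n-1)/2) = (1 - 9)/10 = -0.800000.
Step 4: Exact two-sided p-value (enumerate n! = 120 permutations of y under H0): p = 0.083333.
Step 5: alpha = 0.05. fail to reject H0.

tau_b = -0.8000 (C=1, D=9), p = 0.083333, fail to reject H0.


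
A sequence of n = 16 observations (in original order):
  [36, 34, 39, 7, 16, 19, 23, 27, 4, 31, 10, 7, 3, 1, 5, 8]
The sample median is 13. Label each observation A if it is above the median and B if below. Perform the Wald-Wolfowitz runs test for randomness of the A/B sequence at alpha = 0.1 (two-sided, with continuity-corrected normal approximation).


Step 1: Compute median = 13; label A = above, B = below.
Labels in order: AAABAAAABABBBBBB  (n_A = 8, n_B = 8)
Step 2: Count runs R = 6.
Step 3: Under H0 (random ordering), E[R] = 2*n_A*n_B/(n_A+n_B) + 1 = 2*8*8/16 + 1 = 9.0000.
        Var[R] = 2*n_A*n_B*(2*n_A*n_B - n_A - n_B) / ((n_A+n_B)^2 * (n_A+n_B-1)) = 14336/3840 = 3.7333.
        SD[R] = 1.9322.
Step 4: Continuity-corrected z = (R + 0.5 - E[R]) / SD[R] = (6 + 0.5 - 9.0000) / 1.9322 = -1.2939.
Step 5: Two-sided p-value via normal approximation = 2*(1 - Phi(|z|)) = 0.195709.
Step 6: alpha = 0.1. fail to reject H0.

R = 6, z = -1.2939, p = 0.195709, fail to reject H0.


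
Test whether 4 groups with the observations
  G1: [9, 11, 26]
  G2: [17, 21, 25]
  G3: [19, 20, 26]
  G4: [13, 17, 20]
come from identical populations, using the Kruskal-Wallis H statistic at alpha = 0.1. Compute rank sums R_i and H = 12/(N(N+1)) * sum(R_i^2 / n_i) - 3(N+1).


Step 1: Combine all N = 12 observations and assign midranks.
sorted (value, group, rank): (9,G1,1), (11,G1,2), (13,G4,3), (17,G2,4.5), (17,G4,4.5), (19,G3,6), (20,G3,7.5), (20,G4,7.5), (21,G2,9), (25,G2,10), (26,G1,11.5), (26,G3,11.5)
Step 2: Sum ranks within each group.
R_1 = 14.5 (n_1 = 3)
R_2 = 23.5 (n_2 = 3)
R_3 = 25 (n_3 = 3)
R_4 = 15 (n_4 = 3)
Step 3: H = 12/(N(N+1)) * sum(R_i^2/n_i) - 3(N+1)
     = 12/(12*13) * (14.5^2/3 + 23.5^2/3 + 25^2/3 + 15^2/3) - 3*13
     = 0.076923 * 537.5 - 39
     = 2.346154.
Step 4: Ties present; correction factor C = 1 - 18/(12^3 - 12) = 0.989510. Corrected H = 2.346154 / 0.989510 = 2.371025.
Step 5: Under H0, H ~ chi^2(3); p-value = 0.499051.
Step 6: alpha = 0.1. fail to reject H0.

H = 2.3710, df = 3, p = 0.499051, fail to reject H0.


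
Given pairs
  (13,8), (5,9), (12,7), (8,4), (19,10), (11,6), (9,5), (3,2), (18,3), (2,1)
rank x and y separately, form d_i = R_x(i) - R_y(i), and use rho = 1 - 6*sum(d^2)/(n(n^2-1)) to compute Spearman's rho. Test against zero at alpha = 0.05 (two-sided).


Step 1: Rank x and y separately (midranks; no ties here).
rank(x): 13->8, 5->3, 12->7, 8->4, 19->10, 11->6, 9->5, 3->2, 18->9, 2->1
rank(y): 8->8, 9->9, 7->7, 4->4, 10->10, 6->6, 5->5, 2->2, 3->3, 1->1
Step 2: d_i = R_x(i) - R_y(i); compute d_i^2.
  (8-8)^2=0, (3-9)^2=36, (7-7)^2=0, (4-4)^2=0, (10-10)^2=0, (6-6)^2=0, (5-5)^2=0, (2-2)^2=0, (9-3)^2=36, (1-1)^2=0
sum(d^2) = 72.
Step 3: rho = 1 - 6*72 / (10*(10^2 - 1)) = 1 - 432/990 = 0.563636.
Step 4: Under H0, t = rho * sqrt((n-2)/(1-rho^2)) = 1.9300 ~ t(8).
Step 5: Two-sided p-value from the t-distribution with 8 df = 0.089724.
Step 6: alpha = 0.05. fail to reject H0.

rho = 0.5636, p = 0.089724, fail to reject H0 at alpha = 0.05.


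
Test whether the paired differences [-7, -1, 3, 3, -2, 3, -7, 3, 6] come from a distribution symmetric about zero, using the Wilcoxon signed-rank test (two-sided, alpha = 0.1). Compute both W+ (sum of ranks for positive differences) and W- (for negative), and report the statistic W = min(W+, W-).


Step 1: Drop any zero differences (none here) and take |d_i|.
|d| = [7, 1, 3, 3, 2, 3, 7, 3, 6]
Step 2: Midrank |d_i| (ties get averaged ranks).
ranks: |7|->8.5, |1|->1, |3|->4.5, |3|->4.5, |2|->2, |3|->4.5, |7|->8.5, |3|->4.5, |6|->7
Step 3: Attach original signs; sum ranks with positive sign and with negative sign.
W+ = 4.5 + 4.5 + 4.5 + 4.5 + 7 = 25
W- = 8.5 + 1 + 2 + 8.5 = 20
(Check: W+ + W- = 45 should equal n(n+1)/2 = 45.)
Step 4: Test statistic W = min(W+, W-) = 20.
Step 5: Ties in |d|, so use the tie-corrected normal approximation.
        E[W] = n(n+1)/4 = 9*10/4 = 22.5.
        Tie groups: |d|=3 (t=4), |d|=7 (t=2); sum(t^3 - t) = 66.
        Var[W] = n(n+1)(2n+1)/24 - sum(t^3-t)/48 = 1710/24 - 66/48 = 69.875.
        z = (W - E[W]) / sqrt(Var[W]) = (20 - 22.5) / 8.3591 = -0.2991.
        Two-sided p = 2*Phi(z) = 0.764883.
Step 6: alpha = 0.1. fail to reject H0.

W+ = 25, W- = 20, W = min = 20, p = 0.764883, fail to reject H0.


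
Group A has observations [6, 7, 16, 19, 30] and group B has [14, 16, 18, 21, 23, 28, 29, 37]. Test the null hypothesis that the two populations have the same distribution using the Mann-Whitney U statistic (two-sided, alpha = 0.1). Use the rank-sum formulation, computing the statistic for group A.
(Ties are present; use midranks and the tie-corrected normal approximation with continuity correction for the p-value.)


Step 1: Combine and sort all 13 observations; assign midranks.
sorted (value, group): (6,X), (7,X), (14,Y), (16,X), (16,Y), (18,Y), (19,X), (21,Y), (23,Y), (28,Y), (29,Y), (30,X), (37,Y)
ranks: 6->1, 7->2, 14->3, 16->4.5, 16->4.5, 18->6, 19->7, 21->8, 23->9, 28->10, 29->11, 30->12, 37->13
Step 2: Rank sum for X: R1 = 1 + 2 + 4.5 + 7 + 12 = 26.5.
Step 3: U_X = R1 - n1(n1+1)/2 = 26.5 - 5*6/2 = 26.5 - 15 = 11.5.
       U_Y = n1*n2 - U_X = 40 - 11.5 = 28.5.
Step 4: Ties are present, so use the tie-corrected normal approximation (with continuity correction) for the p-value.
Step 5: p-value = 0.240919; compare to alpha = 0.1. fail to reject H0.

U_X = 11.5, p = 0.240919, fail to reject H0 at alpha = 0.1.


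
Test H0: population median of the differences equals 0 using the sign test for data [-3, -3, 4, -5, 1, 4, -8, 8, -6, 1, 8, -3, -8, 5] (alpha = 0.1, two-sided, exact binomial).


Step 1: Discard zero differences. Original n = 14; n_eff = number of nonzero differences = 14.
Nonzero differences (with sign): -3, -3, +4, -5, +1, +4, -8, +8, -6, +1, +8, -3, -8, +5
Step 2: Count signs: positive = 7, negative = 7.
Step 3: Under H0: P(positive) = 0.5, so the number of positives S ~ Bin(14, 0.5).
Step 4: Two-sided exact p-value = sum of Bin(14,0.5) probabilities at or below the observed probability = 1.000000.
Step 5: alpha = 0.1. fail to reject H0.

n_eff = 14, pos = 7, neg = 7, p = 1.000000, fail to reject H0.


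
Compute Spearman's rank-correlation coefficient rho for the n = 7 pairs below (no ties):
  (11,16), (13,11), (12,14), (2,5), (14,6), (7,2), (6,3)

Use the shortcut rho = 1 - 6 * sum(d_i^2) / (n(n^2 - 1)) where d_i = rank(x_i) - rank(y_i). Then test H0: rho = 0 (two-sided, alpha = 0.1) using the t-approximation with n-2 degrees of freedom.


Step 1: Rank x and y separately (midranks; no ties here).
rank(x): 11->4, 13->6, 12->5, 2->1, 14->7, 7->3, 6->2
rank(y): 16->7, 11->5, 14->6, 5->3, 6->4, 2->1, 3->2
Step 2: d_i = R_x(i) - R_y(i); compute d_i^2.
  (4-7)^2=9, (6-5)^2=1, (5-6)^2=1, (1-3)^2=4, (7-4)^2=9, (3-1)^2=4, (2-2)^2=0
sum(d^2) = 28.
Step 3: rho = 1 - 6*28 / (7*(7^2 - 1)) = 1 - 168/336 = 0.500000.
Step 4: Under H0, t = rho * sqrt((n-2)/(1-rho^2)) = 1.2910 ~ t(5).
Step 5: Two-sided p-value from the t-distribution with 5 df = 0.253170.
Step 6: alpha = 0.1. fail to reject H0.

rho = 0.5000, p = 0.253170, fail to reject H0 at alpha = 0.1.


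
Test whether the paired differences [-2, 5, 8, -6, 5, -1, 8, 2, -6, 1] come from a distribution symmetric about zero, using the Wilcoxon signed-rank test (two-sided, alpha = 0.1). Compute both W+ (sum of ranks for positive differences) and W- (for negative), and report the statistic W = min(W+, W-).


Step 1: Drop any zero differences (none here) and take |d_i|.
|d| = [2, 5, 8, 6, 5, 1, 8, 2, 6, 1]
Step 2: Midrank |d_i| (ties get averaged ranks).
ranks: |2|->3.5, |5|->5.5, |8|->9.5, |6|->7.5, |5|->5.5, |1|->1.5, |8|->9.5, |2|->3.5, |6|->7.5, |1|->1.5
Step 3: Attach original signs; sum ranks with positive sign and with negative sign.
W+ = 5.5 + 9.5 + 5.5 + 9.5 + 3.5 + 1.5 = 35
W- = 3.5 + 7.5 + 1.5 + 7.5 = 20
(Check: W+ + W- = 55 should equal n(n+1)/2 = 55.)
Step 4: Test statistic W = min(W+, W-) = 20.
Step 5: Ties in |d|, so use the tie-corrected normal approximation.
        E[W] = n(n+1)/4 = 10*11/4 = 27.5.
        Tie groups: |d|=1 (t=2), |d|=2 (t=2), |d|=5 (t=2), |d|=6 (t=2), |d|=8 (t=2); sum(t^3 - t) = 30.
        Var[W] = n(n+1)(2n+1)/24 - sum(t^3-t)/48 = 2310/24 - 30/48 = 95.625.
        z = (W - E[W]) / sqrt(Var[W]) = (20 - 27.5) / 9.7788 = -0.7670.
        Two-sided p = 2*Phi(z) = 0.443102.
Step 6: alpha = 0.1. fail to reject H0.

W+ = 35, W- = 20, W = min = 20, p = 0.443102, fail to reject H0.


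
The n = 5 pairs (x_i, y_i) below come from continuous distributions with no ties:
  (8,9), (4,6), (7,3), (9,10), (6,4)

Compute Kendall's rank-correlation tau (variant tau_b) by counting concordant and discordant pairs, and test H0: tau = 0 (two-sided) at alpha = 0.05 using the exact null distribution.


Step 1: Enumerate the 10 unordered pairs (i,j) with i<j and classify each by sign(x_j-x_i) * sign(y_j-y_i).
  (1,2):dx=-4,dy=-3->C; (1,3):dx=-1,dy=-6->C; (1,4):dx=+1,dy=+1->C; (1,5):dx=-2,dy=-5->C
  (2,3):dx=+3,dy=-3->D; (2,4):dx=+5,dy=+4->C; (2,5):dx=+2,dy=-2->D; (3,4):dx=+2,dy=+7->C
  (3,5):dx=-1,dy=+1->D; (4,5):dx=-3,dy=-6->C
Step 2: C = 7, D = 3, total pairs = 10.
Step 3: tau = (C - D)/(n(n-1)/2) = (7 - 3)/10 = 0.400000.
Step 4: Exact two-sided p-value (enumerate n! = 120 permutations of y under H0): p = 0.483333.
Step 5: alpha = 0.05. fail to reject H0.

tau_b = 0.4000 (C=7, D=3), p = 0.483333, fail to reject H0.


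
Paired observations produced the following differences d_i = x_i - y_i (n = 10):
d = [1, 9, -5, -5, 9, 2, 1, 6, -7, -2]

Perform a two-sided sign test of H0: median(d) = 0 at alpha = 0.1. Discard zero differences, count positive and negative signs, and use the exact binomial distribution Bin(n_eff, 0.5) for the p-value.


Step 1: Discard zero differences. Original n = 10; n_eff = number of nonzero differences = 10.
Nonzero differences (with sign): +1, +9, -5, -5, +9, +2, +1, +6, -7, -2
Step 2: Count signs: positive = 6, negative = 4.
Step 3: Under H0: P(positive) = 0.5, so the number of positives S ~ Bin(10, 0.5).
Step 4: Two-sided exact p-value = sum of Bin(10,0.5) probabilities at or below the observed probability = 0.753906.
Step 5: alpha = 0.1. fail to reject H0.

n_eff = 10, pos = 6, neg = 4, p = 0.753906, fail to reject H0.


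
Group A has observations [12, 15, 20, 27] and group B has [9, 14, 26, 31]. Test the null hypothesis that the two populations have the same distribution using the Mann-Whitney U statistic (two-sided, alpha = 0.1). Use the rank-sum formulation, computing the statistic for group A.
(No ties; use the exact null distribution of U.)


Step 1: Combine and sort all 8 observations; assign midranks.
sorted (value, group): (9,Y), (12,X), (14,Y), (15,X), (20,X), (26,Y), (27,X), (31,Y)
ranks: 9->1, 12->2, 14->3, 15->4, 20->5, 26->6, 27->7, 31->8
Step 2: Rank sum for X: R1 = 2 + 4 + 5 + 7 = 18.
Step 3: U_X = R1 - n1(n1+1)/2 = 18 - 4*5/2 = 18 - 10 = 8.
       U_Y = n1*n2 - U_X = 16 - 8 = 8.
Step 4: No ties, so the exact null distribution of U (based on enumerating the C(8,4) = 70 equally likely rank assignments) gives the two-sided p-value.
Step 5: p-value = 1.000000; compare to alpha = 0.1. fail to reject H0.

U_X = 8, p = 1.000000, fail to reject H0 at alpha = 0.1.


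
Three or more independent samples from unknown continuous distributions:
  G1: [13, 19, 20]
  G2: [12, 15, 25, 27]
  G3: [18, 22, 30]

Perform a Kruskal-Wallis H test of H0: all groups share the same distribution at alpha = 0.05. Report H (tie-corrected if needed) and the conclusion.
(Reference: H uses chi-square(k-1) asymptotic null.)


Step 1: Combine all N = 10 observations and assign midranks.
sorted (value, group, rank): (12,G2,1), (13,G1,2), (15,G2,3), (18,G3,4), (19,G1,5), (20,G1,6), (22,G3,7), (25,G2,8), (27,G2,9), (30,G3,10)
Step 2: Sum ranks within each group.
R_1 = 13 (n_1 = 3)
R_2 = 21 (n_2 = 4)
R_3 = 21 (n_3 = 3)
Step 3: H = 12/(N(N+1)) * sum(R_i^2/n_i) - 3(N+1)
     = 12/(10*11) * (13^2/3 + 21^2/4 + 21^2/3) - 3*11
     = 0.109091 * 313.583 - 33
     = 1.209091.
Step 4: No ties, so H is used without correction.
Step 5: Under H0, H ~ chi^2(2); p-value = 0.546323.
Step 6: alpha = 0.05. fail to reject H0.

H = 1.2091, df = 2, p = 0.546323, fail to reject H0.


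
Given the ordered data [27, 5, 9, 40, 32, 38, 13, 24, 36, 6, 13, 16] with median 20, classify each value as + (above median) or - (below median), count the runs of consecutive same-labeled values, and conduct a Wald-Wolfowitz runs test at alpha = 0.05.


Step 1: Compute median = 20; label A = above, B = below.
Labels in order: ABBAAABAABBB  (n_A = 6, n_B = 6)
Step 2: Count runs R = 6.
Step 3: Under H0 (random ordering), E[R] = 2*n_A*n_B/(n_A+n_B) + 1 = 2*6*6/12 + 1 = 7.0000.
        Var[R] = 2*n_A*n_B*(2*n_A*n_B - n_A - n_B) / ((n_A+n_B)^2 * (n_A+n_B-1)) = 4320/1584 = 2.7273.
        SD[R] = 1.6514.
Step 4: Continuity-corrected z = (R + 0.5 - E[R]) / SD[R] = (6 + 0.5 - 7.0000) / 1.6514 = -0.3028.
Step 5: Two-sided p-value via normal approximation = 2*(1 - Phi(|z|)) = 0.762069.
Step 6: alpha = 0.05. fail to reject H0.

R = 6, z = -0.3028, p = 0.762069, fail to reject H0.


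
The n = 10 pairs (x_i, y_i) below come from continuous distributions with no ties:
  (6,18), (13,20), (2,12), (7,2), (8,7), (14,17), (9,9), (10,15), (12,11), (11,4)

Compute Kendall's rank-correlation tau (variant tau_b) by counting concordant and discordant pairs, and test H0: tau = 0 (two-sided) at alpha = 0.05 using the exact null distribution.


Step 1: Enumerate the 45 unordered pairs (i,j) with i<j and classify each by sign(x_j-x_i) * sign(y_j-y_i).
  (1,2):dx=+7,dy=+2->C; (1,3):dx=-4,dy=-6->C; (1,4):dx=+1,dy=-16->D; (1,5):dx=+2,dy=-11->D
  (1,6):dx=+8,dy=-1->D; (1,7):dx=+3,dy=-9->D; (1,8):dx=+4,dy=-3->D; (1,9):dx=+6,dy=-7->D
  (1,10):dx=+5,dy=-14->D; (2,3):dx=-11,dy=-8->C; (2,4):dx=-6,dy=-18->C; (2,5):dx=-5,dy=-13->C
  (2,6):dx=+1,dy=-3->D; (2,7):dx=-4,dy=-11->C; (2,8):dx=-3,dy=-5->C; (2,9):dx=-1,dy=-9->C
  (2,10):dx=-2,dy=-16->C; (3,4):dx=+5,dy=-10->D; (3,5):dx=+6,dy=-5->D; (3,6):dx=+12,dy=+5->C
  (3,7):dx=+7,dy=-3->D; (3,8):dx=+8,dy=+3->C; (3,9):dx=+10,dy=-1->D; (3,10):dx=+9,dy=-8->D
  (4,5):dx=+1,dy=+5->C; (4,6):dx=+7,dy=+15->C; (4,7):dx=+2,dy=+7->C; (4,8):dx=+3,dy=+13->C
  (4,9):dx=+5,dy=+9->C; (4,10):dx=+4,dy=+2->C; (5,6):dx=+6,dy=+10->C; (5,7):dx=+1,dy=+2->C
  (5,8):dx=+2,dy=+8->C; (5,9):dx=+4,dy=+4->C; (5,10):dx=+3,dy=-3->D; (6,7):dx=-5,dy=-8->C
  (6,8):dx=-4,dy=-2->C; (6,9):dx=-2,dy=-6->C; (6,10):dx=-3,dy=-13->C; (7,8):dx=+1,dy=+6->C
  (7,9):dx=+3,dy=+2->C; (7,10):dx=+2,dy=-5->D; (8,9):dx=+2,dy=-4->D; (8,10):dx=+1,dy=-11->D
  (9,10):dx=-1,dy=-7->C
Step 2: C = 28, D = 17, total pairs = 45.
Step 3: tau = (C - D)/(n(n-1)/2) = (28 - 17)/45 = 0.244444.
Step 4: Exact two-sided p-value (enumerate n! = 3628800 permutations of y under H0): p = 0.380720.
Step 5: alpha = 0.05. fail to reject H0.

tau_b = 0.2444 (C=28, D=17), p = 0.380720, fail to reject H0.


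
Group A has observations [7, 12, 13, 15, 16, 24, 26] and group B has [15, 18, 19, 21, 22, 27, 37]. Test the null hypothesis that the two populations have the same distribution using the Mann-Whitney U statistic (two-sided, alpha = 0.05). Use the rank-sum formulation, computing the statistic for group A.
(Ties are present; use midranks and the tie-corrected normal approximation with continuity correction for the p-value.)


Step 1: Combine and sort all 14 observations; assign midranks.
sorted (value, group): (7,X), (12,X), (13,X), (15,X), (15,Y), (16,X), (18,Y), (19,Y), (21,Y), (22,Y), (24,X), (26,X), (27,Y), (37,Y)
ranks: 7->1, 12->2, 13->3, 15->4.5, 15->4.5, 16->6, 18->7, 19->8, 21->9, 22->10, 24->11, 26->12, 27->13, 37->14
Step 2: Rank sum for X: R1 = 1 + 2 + 3 + 4.5 + 6 + 11 + 12 = 39.5.
Step 3: U_X = R1 - n1(n1+1)/2 = 39.5 - 7*8/2 = 39.5 - 28 = 11.5.
       U_Y = n1*n2 - U_X = 49 - 11.5 = 37.5.
Step 4: Ties are present, so use the tie-corrected normal approximation (with continuity correction) for the p-value.
Step 5: p-value = 0.109832; compare to alpha = 0.05. fail to reject H0.

U_X = 11.5, p = 0.109832, fail to reject H0 at alpha = 0.05.


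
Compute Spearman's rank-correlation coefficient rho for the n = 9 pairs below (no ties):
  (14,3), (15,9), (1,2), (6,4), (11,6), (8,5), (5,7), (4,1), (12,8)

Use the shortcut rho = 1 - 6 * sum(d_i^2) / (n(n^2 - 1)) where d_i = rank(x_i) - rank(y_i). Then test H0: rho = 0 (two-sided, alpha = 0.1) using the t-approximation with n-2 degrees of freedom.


Step 1: Rank x and y separately (midranks; no ties here).
rank(x): 14->8, 15->9, 1->1, 6->4, 11->6, 8->5, 5->3, 4->2, 12->7
rank(y): 3->3, 9->9, 2->2, 4->4, 6->6, 5->5, 7->7, 1->1, 8->8
Step 2: d_i = R_x(i) - R_y(i); compute d_i^2.
  (8-3)^2=25, (9-9)^2=0, (1-2)^2=1, (4-4)^2=0, (6-6)^2=0, (5-5)^2=0, (3-7)^2=16, (2-1)^2=1, (7-8)^2=1
sum(d^2) = 44.
Step 3: rho = 1 - 6*44 / (9*(9^2 - 1)) = 1 - 264/720 = 0.633333.
Step 4: Under H0, t = rho * sqrt((n-2)/(1-rho^2)) = 2.1653 ~ t(7).
Step 5: Two-sided p-value from the t-distribution with 7 df = 0.067086.
Step 6: alpha = 0.1. reject H0.

rho = 0.6333, p = 0.067086, reject H0 at alpha = 0.1.


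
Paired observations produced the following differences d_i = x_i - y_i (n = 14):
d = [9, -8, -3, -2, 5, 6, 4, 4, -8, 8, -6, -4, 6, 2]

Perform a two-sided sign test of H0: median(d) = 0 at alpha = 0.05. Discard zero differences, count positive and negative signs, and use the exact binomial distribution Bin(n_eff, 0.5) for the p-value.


Step 1: Discard zero differences. Original n = 14; n_eff = number of nonzero differences = 14.
Nonzero differences (with sign): +9, -8, -3, -2, +5, +6, +4, +4, -8, +8, -6, -4, +6, +2
Step 2: Count signs: positive = 8, negative = 6.
Step 3: Under H0: P(positive) = 0.5, so the number of positives S ~ Bin(14, 0.5).
Step 4: Two-sided exact p-value = sum of Bin(14,0.5) probabilities at or below the observed probability = 0.790527.
Step 5: alpha = 0.05. fail to reject H0.

n_eff = 14, pos = 8, neg = 6, p = 0.790527, fail to reject H0.


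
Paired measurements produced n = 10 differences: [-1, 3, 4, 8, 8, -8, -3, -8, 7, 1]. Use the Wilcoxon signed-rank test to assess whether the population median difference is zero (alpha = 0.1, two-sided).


Step 1: Drop any zero differences (none here) and take |d_i|.
|d| = [1, 3, 4, 8, 8, 8, 3, 8, 7, 1]
Step 2: Midrank |d_i| (ties get averaged ranks).
ranks: |1|->1.5, |3|->3.5, |4|->5, |8|->8.5, |8|->8.5, |8|->8.5, |3|->3.5, |8|->8.5, |7|->6, |1|->1.5
Step 3: Attach original signs; sum ranks with positive sign and with negative sign.
W+ = 3.5 + 5 + 8.5 + 8.5 + 6 + 1.5 = 33
W- = 1.5 + 8.5 + 3.5 + 8.5 = 22
(Check: W+ + W- = 55 should equal n(n+1)/2 = 55.)
Step 4: Test statistic W = min(W+, W-) = 22.
Step 5: Ties in |d|, so use the tie-corrected normal approximation.
        E[W] = n(n+1)/4 = 10*11/4 = 27.5.
        Tie groups: |d|=1 (t=2), |d|=3 (t=2), |d|=8 (t=4); sum(t^3 - t) = 72.
        Var[W] = n(n+1)(2n+1)/24 - sum(t^3-t)/48 = 2310/24 - 72/48 = 94.75.
        z = (W - E[W]) / sqrt(Var[W]) = (22 - 27.5) / 9.7340 = -0.5650.
        Two-sided p = 2*Phi(z) = 0.572052.
Step 6: alpha = 0.1. fail to reject H0.

W+ = 33, W- = 22, W = min = 22, p = 0.572052, fail to reject H0.


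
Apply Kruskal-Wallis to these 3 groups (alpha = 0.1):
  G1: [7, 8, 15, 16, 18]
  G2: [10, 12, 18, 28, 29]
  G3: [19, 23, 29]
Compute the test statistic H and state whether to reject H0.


Step 1: Combine all N = 13 observations and assign midranks.
sorted (value, group, rank): (7,G1,1), (8,G1,2), (10,G2,3), (12,G2,4), (15,G1,5), (16,G1,6), (18,G1,7.5), (18,G2,7.5), (19,G3,9), (23,G3,10), (28,G2,11), (29,G2,12.5), (29,G3,12.5)
Step 2: Sum ranks within each group.
R_1 = 21.5 (n_1 = 5)
R_2 = 38 (n_2 = 5)
R_3 = 31.5 (n_3 = 3)
Step 3: H = 12/(N(N+1)) * sum(R_i^2/n_i) - 3(N+1)
     = 12/(13*14) * (21.5^2/5 + 38^2/5 + 31.5^2/3) - 3*14
     = 0.065934 * 712 - 42
     = 4.945055.
Step 4: Ties present; correction factor C = 1 - 12/(13^3 - 13) = 0.994505. Corrected H = 4.945055 / 0.994505 = 4.972376.
Step 5: Under H0, H ~ chi^2(2); p-value = 0.083227.
Step 6: alpha = 0.1. reject H0.

H = 4.9724, df = 2, p = 0.083227, reject H0.


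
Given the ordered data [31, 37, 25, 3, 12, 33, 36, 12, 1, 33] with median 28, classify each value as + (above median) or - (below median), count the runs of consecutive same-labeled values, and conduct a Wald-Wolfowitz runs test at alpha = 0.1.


Step 1: Compute median = 28; label A = above, B = below.
Labels in order: AABBBAABBA  (n_A = 5, n_B = 5)
Step 2: Count runs R = 5.
Step 3: Under H0 (random ordering), E[R] = 2*n_A*n_B/(n_A+n_B) + 1 = 2*5*5/10 + 1 = 6.0000.
        Var[R] = 2*n_A*n_B*(2*n_A*n_B - n_A - n_B) / ((n_A+n_B)^2 * (n_A+n_B-1)) = 2000/900 = 2.2222.
        SD[R] = 1.4907.
Step 4: Continuity-corrected z = (R + 0.5 - E[R]) / SD[R] = (5 + 0.5 - 6.0000) / 1.4907 = -0.3354.
Step 5: Two-sided p-value via normal approximation = 2*(1 - Phi(|z|)) = 0.737316.
Step 6: alpha = 0.1. fail to reject H0.

R = 5, z = -0.3354, p = 0.737316, fail to reject H0.


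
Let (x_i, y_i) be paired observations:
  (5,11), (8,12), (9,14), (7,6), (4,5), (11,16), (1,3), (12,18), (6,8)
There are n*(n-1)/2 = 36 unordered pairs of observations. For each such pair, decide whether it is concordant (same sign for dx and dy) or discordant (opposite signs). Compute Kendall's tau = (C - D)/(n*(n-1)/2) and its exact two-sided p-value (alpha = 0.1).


Step 1: Enumerate the 36 unordered pairs (i,j) with i<j and classify each by sign(x_j-x_i) * sign(y_j-y_i).
  (1,2):dx=+3,dy=+1->C; (1,3):dx=+4,dy=+3->C; (1,4):dx=+2,dy=-5->D; (1,5):dx=-1,dy=-6->C
  (1,6):dx=+6,dy=+5->C; (1,7):dx=-4,dy=-8->C; (1,8):dx=+7,dy=+7->C; (1,9):dx=+1,dy=-3->D
  (2,3):dx=+1,dy=+2->C; (2,4):dx=-1,dy=-6->C; (2,5):dx=-4,dy=-7->C; (2,6):dx=+3,dy=+4->C
  (2,7):dx=-7,dy=-9->C; (2,8):dx=+4,dy=+6->C; (2,9):dx=-2,dy=-4->C; (3,4):dx=-2,dy=-8->C
  (3,5):dx=-5,dy=-9->C; (3,6):dx=+2,dy=+2->C; (3,7):dx=-8,dy=-11->C; (3,8):dx=+3,dy=+4->C
  (3,9):dx=-3,dy=-6->C; (4,5):dx=-3,dy=-1->C; (4,6):dx=+4,dy=+10->C; (4,7):dx=-6,dy=-3->C
  (4,8):dx=+5,dy=+12->C; (4,9):dx=-1,dy=+2->D; (5,6):dx=+7,dy=+11->C; (5,7):dx=-3,dy=-2->C
  (5,8):dx=+8,dy=+13->C; (5,9):dx=+2,dy=+3->C; (6,7):dx=-10,dy=-13->C; (6,8):dx=+1,dy=+2->C
  (6,9):dx=-5,dy=-8->C; (7,8):dx=+11,dy=+15->C; (7,9):dx=+5,dy=+5->C; (8,9):dx=-6,dy=-10->C
Step 2: C = 33, D = 3, total pairs = 36.
Step 3: tau = (C - D)/(n(n-1)/2) = (33 - 3)/36 = 0.833333.
Step 4: Exact two-sided p-value (enumerate n! = 362880 permutations of y under H0): p = 0.000854.
Step 5: alpha = 0.1. reject H0.

tau_b = 0.8333 (C=33, D=3), p = 0.000854, reject H0.


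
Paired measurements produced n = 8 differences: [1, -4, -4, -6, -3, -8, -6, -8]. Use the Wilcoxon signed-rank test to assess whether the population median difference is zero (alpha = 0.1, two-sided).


Step 1: Drop any zero differences (none here) and take |d_i|.
|d| = [1, 4, 4, 6, 3, 8, 6, 8]
Step 2: Midrank |d_i| (ties get averaged ranks).
ranks: |1|->1, |4|->3.5, |4|->3.5, |6|->5.5, |3|->2, |8|->7.5, |6|->5.5, |8|->7.5
Step 3: Attach original signs; sum ranks with positive sign and with negative sign.
W+ = 1 = 1
W- = 3.5 + 3.5 + 5.5 + 2 + 7.5 + 5.5 + 7.5 = 35
(Check: W+ + W- = 36 should equal n(n+1)/2 = 36.)
Step 4: Test statistic W = min(W+, W-) = 1.
Step 5: Ties in |d|, so use the tie-corrected normal approximation.
        E[W] = n(n+1)/4 = 8*9/4 = 18.
        Tie groups: |d|=4 (t=2), |d|=6 (t=2), |d|=8 (t=2); sum(t^3 - t) = 18.
        Var[W] = n(n+1)(2n+1)/24 - sum(t^3-t)/48 = 1224/24 - 18/48 = 50.625.
        z = (W - E[W]) / sqrt(Var[W]) = (1 - 18) / 7.1151 = -2.3893.
        Two-sided p = 2*Phi(z) = 0.016882.
Step 6: alpha = 0.1. reject H0.

W+ = 1, W- = 35, W = min = 1, p = 0.016882, reject H0.


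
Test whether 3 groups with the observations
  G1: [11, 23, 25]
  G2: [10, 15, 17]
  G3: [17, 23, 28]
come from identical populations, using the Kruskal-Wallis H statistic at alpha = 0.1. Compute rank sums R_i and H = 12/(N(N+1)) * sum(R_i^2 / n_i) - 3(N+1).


Step 1: Combine all N = 9 observations and assign midranks.
sorted (value, group, rank): (10,G2,1), (11,G1,2), (15,G2,3), (17,G2,4.5), (17,G3,4.5), (23,G1,6.5), (23,G3,6.5), (25,G1,8), (28,G3,9)
Step 2: Sum ranks within each group.
R_1 = 16.5 (n_1 = 3)
R_2 = 8.5 (n_2 = 3)
R_3 = 20 (n_3 = 3)
Step 3: H = 12/(N(N+1)) * sum(R_i^2/n_i) - 3(N+1)
     = 12/(9*10) * (16.5^2/3 + 8.5^2/3 + 20^2/3) - 3*10
     = 0.133333 * 248.167 - 30
     = 3.088889.
Step 4: Ties present; correction factor C = 1 - 12/(9^3 - 9) = 0.983333. Corrected H = 3.088889 / 0.983333 = 3.141243.
Step 5: Under H0, H ~ chi^2(2); p-value = 0.207916.
Step 6: alpha = 0.1. fail to reject H0.

H = 3.1412, df = 2, p = 0.207916, fail to reject H0.


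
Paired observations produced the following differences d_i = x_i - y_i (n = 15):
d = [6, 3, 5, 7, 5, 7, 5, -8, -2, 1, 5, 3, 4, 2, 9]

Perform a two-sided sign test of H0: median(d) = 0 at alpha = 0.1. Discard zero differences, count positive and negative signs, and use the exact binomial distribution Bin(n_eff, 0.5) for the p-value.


Step 1: Discard zero differences. Original n = 15; n_eff = number of nonzero differences = 15.
Nonzero differences (with sign): +6, +3, +5, +7, +5, +7, +5, -8, -2, +1, +5, +3, +4, +2, +9
Step 2: Count signs: positive = 13, negative = 2.
Step 3: Under H0: P(positive) = 0.5, so the number of positives S ~ Bin(15, 0.5).
Step 4: Two-sided exact p-value = sum of Bin(15,0.5) probabilities at or below the observed probability = 0.007385.
Step 5: alpha = 0.1. reject H0.

n_eff = 15, pos = 13, neg = 2, p = 0.007385, reject H0.


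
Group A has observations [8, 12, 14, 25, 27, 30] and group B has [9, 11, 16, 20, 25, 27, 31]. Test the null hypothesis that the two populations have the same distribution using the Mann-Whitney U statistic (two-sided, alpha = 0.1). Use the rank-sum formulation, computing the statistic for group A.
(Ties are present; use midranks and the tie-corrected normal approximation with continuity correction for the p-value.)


Step 1: Combine and sort all 13 observations; assign midranks.
sorted (value, group): (8,X), (9,Y), (11,Y), (12,X), (14,X), (16,Y), (20,Y), (25,X), (25,Y), (27,X), (27,Y), (30,X), (31,Y)
ranks: 8->1, 9->2, 11->3, 12->4, 14->5, 16->6, 20->7, 25->8.5, 25->8.5, 27->10.5, 27->10.5, 30->12, 31->13
Step 2: Rank sum for X: R1 = 1 + 4 + 5 + 8.5 + 10.5 + 12 = 41.
Step 3: U_X = R1 - n1(n1+1)/2 = 41 - 6*7/2 = 41 - 21 = 20.
       U_Y = n1*n2 - U_X = 42 - 20 = 22.
Step 4: Ties are present, so use the tie-corrected normal approximation (with continuity correction) for the p-value.
Step 5: p-value = 0.942900; compare to alpha = 0.1. fail to reject H0.

U_X = 20, p = 0.942900, fail to reject H0 at alpha = 0.1.


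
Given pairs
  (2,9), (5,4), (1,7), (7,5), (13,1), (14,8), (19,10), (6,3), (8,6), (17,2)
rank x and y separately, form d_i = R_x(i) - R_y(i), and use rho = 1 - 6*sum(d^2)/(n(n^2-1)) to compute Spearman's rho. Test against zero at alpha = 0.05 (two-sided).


Step 1: Rank x and y separately (midranks; no ties here).
rank(x): 2->2, 5->3, 1->1, 7->5, 13->7, 14->8, 19->10, 6->4, 8->6, 17->9
rank(y): 9->9, 4->4, 7->7, 5->5, 1->1, 8->8, 10->10, 3->3, 6->6, 2->2
Step 2: d_i = R_x(i) - R_y(i); compute d_i^2.
  (2-9)^2=49, (3-4)^2=1, (1-7)^2=36, (5-5)^2=0, (7-1)^2=36, (8-8)^2=0, (10-10)^2=0, (4-3)^2=1, (6-6)^2=0, (9-2)^2=49
sum(d^2) = 172.
Step 3: rho = 1 - 6*172 / (10*(10^2 - 1)) = 1 - 1032/990 = -0.042424.
Step 4: Under H0, t = rho * sqrt((n-2)/(1-rho^2)) = -0.1201 ~ t(8).
Step 5: Two-sided p-value from the t-distribution with 8 df = 0.907364.
Step 6: alpha = 0.05. fail to reject H0.

rho = -0.0424, p = 0.907364, fail to reject H0 at alpha = 0.05.


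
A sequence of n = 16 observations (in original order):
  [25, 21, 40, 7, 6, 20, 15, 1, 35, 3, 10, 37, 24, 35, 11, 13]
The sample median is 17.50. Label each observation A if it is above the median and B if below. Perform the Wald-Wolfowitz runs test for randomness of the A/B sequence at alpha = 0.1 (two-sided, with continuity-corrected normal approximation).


Step 1: Compute median = 17.50; label A = above, B = below.
Labels in order: AAABBABBABBAAABB  (n_A = 8, n_B = 8)
Step 2: Count runs R = 8.
Step 3: Under H0 (random ordering), E[R] = 2*n_A*n_B/(n_A+n_B) + 1 = 2*8*8/16 + 1 = 9.0000.
        Var[R] = 2*n_A*n_B*(2*n_A*n_B - n_A - n_B) / ((n_A+n_B)^2 * (n_A+n_B-1)) = 14336/3840 = 3.7333.
        SD[R] = 1.9322.
Step 4: Continuity-corrected z = (R + 0.5 - E[R]) / SD[R] = (8 + 0.5 - 9.0000) / 1.9322 = -0.2588.
Step 5: Two-sided p-value via normal approximation = 2*(1 - Phi(|z|)) = 0.795809.
Step 6: alpha = 0.1. fail to reject H0.

R = 8, z = -0.2588, p = 0.795809, fail to reject H0.


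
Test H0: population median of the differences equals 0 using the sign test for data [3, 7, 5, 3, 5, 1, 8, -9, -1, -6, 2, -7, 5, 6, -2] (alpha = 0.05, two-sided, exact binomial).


Step 1: Discard zero differences. Original n = 15; n_eff = number of nonzero differences = 15.
Nonzero differences (with sign): +3, +7, +5, +3, +5, +1, +8, -9, -1, -6, +2, -7, +5, +6, -2
Step 2: Count signs: positive = 10, negative = 5.
Step 3: Under H0: P(positive) = 0.5, so the number of positives S ~ Bin(15, 0.5).
Step 4: Two-sided exact p-value = sum of Bin(15,0.5) probabilities at or below the observed probability = 0.301758.
Step 5: alpha = 0.05. fail to reject H0.

n_eff = 15, pos = 10, neg = 5, p = 0.301758, fail to reject H0.


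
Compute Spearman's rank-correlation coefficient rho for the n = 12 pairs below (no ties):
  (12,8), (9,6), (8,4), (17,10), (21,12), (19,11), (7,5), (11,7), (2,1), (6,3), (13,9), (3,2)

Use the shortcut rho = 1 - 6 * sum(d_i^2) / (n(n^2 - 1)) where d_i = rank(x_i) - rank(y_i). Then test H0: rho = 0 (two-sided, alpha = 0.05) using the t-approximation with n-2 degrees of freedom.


Step 1: Rank x and y separately (midranks; no ties here).
rank(x): 12->8, 9->6, 8->5, 17->10, 21->12, 19->11, 7->4, 11->7, 2->1, 6->3, 13->9, 3->2
rank(y): 8->8, 6->6, 4->4, 10->10, 12->12, 11->11, 5->5, 7->7, 1->1, 3->3, 9->9, 2->2
Step 2: d_i = R_x(i) - R_y(i); compute d_i^2.
  (8-8)^2=0, (6-6)^2=0, (5-4)^2=1, (10-10)^2=0, (12-12)^2=0, (11-11)^2=0, (4-5)^2=1, (7-7)^2=0, (1-1)^2=0, (3-3)^2=0, (9-9)^2=0, (2-2)^2=0
sum(d^2) = 2.
Step 3: rho = 1 - 6*2 / (12*(12^2 - 1)) = 1 - 12/1716 = 0.993007.
Step 4: Under H0, t = rho * sqrt((n-2)/(1-rho^2)) = 26.5990 ~ t(10).
Step 5: Two-sided p-value from the t-distribution with 10 df = 0.000000.
Step 6: alpha = 0.05. reject H0.

rho = 0.9930, p = 0.000000, reject H0 at alpha = 0.05.


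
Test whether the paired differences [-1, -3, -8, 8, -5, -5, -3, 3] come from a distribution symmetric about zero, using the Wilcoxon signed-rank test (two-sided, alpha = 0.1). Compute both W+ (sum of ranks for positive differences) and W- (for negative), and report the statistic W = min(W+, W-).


Step 1: Drop any zero differences (none here) and take |d_i|.
|d| = [1, 3, 8, 8, 5, 5, 3, 3]
Step 2: Midrank |d_i| (ties get averaged ranks).
ranks: |1|->1, |3|->3, |8|->7.5, |8|->7.5, |5|->5.5, |5|->5.5, |3|->3, |3|->3
Step 3: Attach original signs; sum ranks with positive sign and with negative sign.
W+ = 7.5 + 3 = 10.5
W- = 1 + 3 + 7.5 + 5.5 + 5.5 + 3 = 25.5
(Check: W+ + W- = 36 should equal n(n+1)/2 = 36.)
Step 4: Test statistic W = min(W+, W-) = 10.5.
Step 5: Ties in |d|, so use the tie-corrected normal approximation.
        E[W] = n(n+1)/4 = 8*9/4 = 18.
        Tie groups: |d|=3 (t=3), |d|=5 (t=2), |d|=8 (t=2); sum(t^3 - t) = 36.
        Var[W] = n(n+1)(2n+1)/24 - sum(t^3-t)/48 = 1224/24 - 36/48 = 50.25.
        z = (W - E[W]) / sqrt(Var[W]) = (10.5 - 18) / 7.0887 = -1.0580.
        Two-sided p = 2*Phi(z) = 0.290047.
Step 6: alpha = 0.1. fail to reject H0.

W+ = 10.5, W- = 25.5, W = min = 10.5, p = 0.290047, fail to reject H0.


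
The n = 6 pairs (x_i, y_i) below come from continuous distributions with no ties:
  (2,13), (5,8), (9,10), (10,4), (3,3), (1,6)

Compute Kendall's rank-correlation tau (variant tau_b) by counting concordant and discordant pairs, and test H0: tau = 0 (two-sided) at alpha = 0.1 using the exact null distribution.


Step 1: Enumerate the 15 unordered pairs (i,j) with i<j and classify each by sign(x_j-x_i) * sign(y_j-y_i).
  (1,2):dx=+3,dy=-5->D; (1,3):dx=+7,dy=-3->D; (1,4):dx=+8,dy=-9->D; (1,5):dx=+1,dy=-10->D
  (1,6):dx=-1,dy=-7->C; (2,3):dx=+4,dy=+2->C; (2,4):dx=+5,dy=-4->D; (2,5):dx=-2,dy=-5->C
  (2,6):dx=-4,dy=-2->C; (3,4):dx=+1,dy=-6->D; (3,5):dx=-6,dy=-7->C; (3,6):dx=-8,dy=-4->C
  (4,5):dx=-7,dy=-1->C; (4,6):dx=-9,dy=+2->D; (5,6):dx=-2,dy=+3->D
Step 2: C = 7, D = 8, total pairs = 15.
Step 3: tau = (C - D)/(n(n-1)/2) = (7 - 8)/15 = -0.066667.
Step 4: Exact two-sided p-value (enumerate n! = 720 permutations of y under H0): p = 1.000000.
Step 5: alpha = 0.1. fail to reject H0.

tau_b = -0.0667 (C=7, D=8), p = 1.000000, fail to reject H0.


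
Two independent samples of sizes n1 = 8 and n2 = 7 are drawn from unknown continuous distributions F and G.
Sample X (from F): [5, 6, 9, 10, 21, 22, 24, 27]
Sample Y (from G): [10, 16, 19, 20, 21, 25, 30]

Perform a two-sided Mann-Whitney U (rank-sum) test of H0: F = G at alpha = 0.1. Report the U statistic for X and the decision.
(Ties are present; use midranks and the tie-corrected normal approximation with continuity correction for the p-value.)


Step 1: Combine and sort all 15 observations; assign midranks.
sorted (value, group): (5,X), (6,X), (9,X), (10,X), (10,Y), (16,Y), (19,Y), (20,Y), (21,X), (21,Y), (22,X), (24,X), (25,Y), (27,X), (30,Y)
ranks: 5->1, 6->2, 9->3, 10->4.5, 10->4.5, 16->6, 19->7, 20->8, 21->9.5, 21->9.5, 22->11, 24->12, 25->13, 27->14, 30->15
Step 2: Rank sum for X: R1 = 1 + 2 + 3 + 4.5 + 9.5 + 11 + 12 + 14 = 57.
Step 3: U_X = R1 - n1(n1+1)/2 = 57 - 8*9/2 = 57 - 36 = 21.
       U_Y = n1*n2 - U_X = 56 - 21 = 35.
Step 4: Ties are present, so use the tie-corrected normal approximation (with continuity correction) for the p-value.
Step 5: p-value = 0.451104; compare to alpha = 0.1. fail to reject H0.

U_X = 21, p = 0.451104, fail to reject H0 at alpha = 0.1.


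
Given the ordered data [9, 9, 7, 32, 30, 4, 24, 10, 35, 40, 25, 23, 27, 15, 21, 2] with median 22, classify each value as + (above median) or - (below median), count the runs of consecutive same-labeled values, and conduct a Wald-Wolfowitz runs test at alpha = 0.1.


Step 1: Compute median = 22; label A = above, B = below.
Labels in order: BBBAABABAAAAABBB  (n_A = 8, n_B = 8)
Step 2: Count runs R = 7.
Step 3: Under H0 (random ordering), E[R] = 2*n_A*n_B/(n_A+n_B) + 1 = 2*8*8/16 + 1 = 9.0000.
        Var[R] = 2*n_A*n_B*(2*n_A*n_B - n_A - n_B) / ((n_A+n_B)^2 * (n_A+n_B-1)) = 14336/3840 = 3.7333.
        SD[R] = 1.9322.
Step 4: Continuity-corrected z = (R + 0.5 - E[R]) / SD[R] = (7 + 0.5 - 9.0000) / 1.9322 = -0.7763.
Step 5: Two-sided p-value via normal approximation = 2*(1 - Phi(|z|)) = 0.437558.
Step 6: alpha = 0.1. fail to reject H0.

R = 7, z = -0.7763, p = 0.437558, fail to reject H0.


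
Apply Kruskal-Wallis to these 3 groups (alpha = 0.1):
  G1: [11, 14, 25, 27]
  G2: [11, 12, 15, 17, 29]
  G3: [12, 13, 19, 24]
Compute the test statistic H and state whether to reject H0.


Step 1: Combine all N = 13 observations and assign midranks.
sorted (value, group, rank): (11,G1,1.5), (11,G2,1.5), (12,G2,3.5), (12,G3,3.5), (13,G3,5), (14,G1,6), (15,G2,7), (17,G2,8), (19,G3,9), (24,G3,10), (25,G1,11), (27,G1,12), (29,G2,13)
Step 2: Sum ranks within each group.
R_1 = 30.5 (n_1 = 4)
R_2 = 33 (n_2 = 5)
R_3 = 27.5 (n_3 = 4)
Step 3: H = 12/(N(N+1)) * sum(R_i^2/n_i) - 3(N+1)
     = 12/(13*14) * (30.5^2/4 + 33^2/5 + 27.5^2/4) - 3*14
     = 0.065934 * 639.425 - 42
     = 0.159890.
Step 4: Ties present; correction factor C = 1 - 12/(13^3 - 13) = 0.994505. Corrected H = 0.159890 / 0.994505 = 0.160773.
Step 5: Under H0, H ~ chi^2(2); p-value = 0.922759.
Step 6: alpha = 0.1. fail to reject H0.

H = 0.1608, df = 2, p = 0.922759, fail to reject H0.


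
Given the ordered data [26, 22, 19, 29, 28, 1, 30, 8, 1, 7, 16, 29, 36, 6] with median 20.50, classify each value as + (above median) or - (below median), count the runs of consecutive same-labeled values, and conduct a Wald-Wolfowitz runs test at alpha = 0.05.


Step 1: Compute median = 20.50; label A = above, B = below.
Labels in order: AABAABABBBBAAB  (n_A = 7, n_B = 7)
Step 2: Count runs R = 8.
Step 3: Under H0 (random ordering), E[R] = 2*n_A*n_B/(n_A+n_B) + 1 = 2*7*7/14 + 1 = 8.0000.
        Var[R] = 2*n_A*n_B*(2*n_A*n_B - n_A - n_B) / ((n_A+n_B)^2 * (n_A+n_B-1)) = 8232/2548 = 3.2308.
        SD[R] = 1.7974.
Step 4: R = E[R], so z = 0 with no continuity correction.
Step 5: Two-sided p-value via normal approximation = 2*(1 - Phi(|z|)) = 1.000000.
Step 6: alpha = 0.05. fail to reject H0.

R = 8, z = 0.0000, p = 1.000000, fail to reject H0.


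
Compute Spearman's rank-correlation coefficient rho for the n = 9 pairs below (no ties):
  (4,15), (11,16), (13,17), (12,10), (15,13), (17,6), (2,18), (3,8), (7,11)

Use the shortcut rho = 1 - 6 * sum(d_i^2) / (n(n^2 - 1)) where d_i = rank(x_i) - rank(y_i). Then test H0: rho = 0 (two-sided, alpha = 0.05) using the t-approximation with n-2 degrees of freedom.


Step 1: Rank x and y separately (midranks; no ties here).
rank(x): 4->3, 11->5, 13->7, 12->6, 15->8, 17->9, 2->1, 3->2, 7->4
rank(y): 15->6, 16->7, 17->8, 10->3, 13->5, 6->1, 18->9, 8->2, 11->4
Step 2: d_i = R_x(i) - R_y(i); compute d_i^2.
  (3-6)^2=9, (5-7)^2=4, (7-8)^2=1, (6-3)^2=9, (8-5)^2=9, (9-1)^2=64, (1-9)^2=64, (2-2)^2=0, (4-4)^2=0
sum(d^2) = 160.
Step 3: rho = 1 - 6*160 / (9*(9^2 - 1)) = 1 - 960/720 = -0.333333.
Step 4: Under H0, t = rho * sqrt((n-2)/(1-rho^2)) = -0.9354 ~ t(7).
Step 5: Two-sided p-value from the t-distribution with 7 df = 0.380713.
Step 6: alpha = 0.05. fail to reject H0.

rho = -0.3333, p = 0.380713, fail to reject H0 at alpha = 0.05.


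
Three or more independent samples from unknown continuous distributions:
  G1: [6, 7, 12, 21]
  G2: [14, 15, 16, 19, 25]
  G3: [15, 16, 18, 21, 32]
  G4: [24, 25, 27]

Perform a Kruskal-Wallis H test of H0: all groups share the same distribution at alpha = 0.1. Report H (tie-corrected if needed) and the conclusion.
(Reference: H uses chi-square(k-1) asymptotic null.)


Step 1: Combine all N = 17 observations and assign midranks.
sorted (value, group, rank): (6,G1,1), (7,G1,2), (12,G1,3), (14,G2,4), (15,G2,5.5), (15,G3,5.5), (16,G2,7.5), (16,G3,7.5), (18,G3,9), (19,G2,10), (21,G1,11.5), (21,G3,11.5), (24,G4,13), (25,G2,14.5), (25,G4,14.5), (27,G4,16), (32,G3,17)
Step 2: Sum ranks within each group.
R_1 = 17.5 (n_1 = 4)
R_2 = 41.5 (n_2 = 5)
R_3 = 50.5 (n_3 = 5)
R_4 = 43.5 (n_4 = 3)
Step 3: H = 12/(N(N+1)) * sum(R_i^2/n_i) - 3(N+1)
     = 12/(17*18) * (17.5^2/4 + 41.5^2/5 + 50.5^2/5 + 43.5^2/3) - 3*18
     = 0.039216 * 1561.81 - 54
     = 7.247549.
Step 4: Ties present; correction factor C = 1 - 24/(17^3 - 17) = 0.995098. Corrected H = 7.247549 / 0.995098 = 7.283251.
Step 5: Under H0, H ~ chi^2(3); p-value = 0.063397.
Step 6: alpha = 0.1. reject H0.

H = 7.2833, df = 3, p = 0.063397, reject H0.


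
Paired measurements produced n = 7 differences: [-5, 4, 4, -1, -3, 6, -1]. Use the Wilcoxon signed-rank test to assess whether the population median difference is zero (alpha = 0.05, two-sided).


Step 1: Drop any zero differences (none here) and take |d_i|.
|d| = [5, 4, 4, 1, 3, 6, 1]
Step 2: Midrank |d_i| (ties get averaged ranks).
ranks: |5|->6, |4|->4.5, |4|->4.5, |1|->1.5, |3|->3, |6|->7, |1|->1.5
Step 3: Attach original signs; sum ranks with positive sign and with negative sign.
W+ = 4.5 + 4.5 + 7 = 16
W- = 6 + 1.5 + 3 + 1.5 = 12
(Check: W+ + W- = 28 should equal n(n+1)/2 = 28.)
Step 4: Test statistic W = min(W+, W-) = 12.
Step 5: Ties in |d|, so use the tie-corrected normal approximation.
        E[W] = n(n+1)/4 = 7*8/4 = 14.
        Tie groups: |d|=1 (t=2), |d|=4 (t=2); sum(t^3 - t) = 12.
        Var[W] = n(n+1)(2n+1)/24 - sum(t^3-t)/48 = 840/24 - 12/48 = 34.75.
        z = (W - E[W]) / sqrt(Var[W]) = (12 - 14) / 5.8949 = -0.3393.
        Two-sided p = 2*Phi(z) = 0.734402.
Step 6: alpha = 0.05. fail to reject H0.

W+ = 16, W- = 12, W = min = 12, p = 0.734402, fail to reject H0.
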